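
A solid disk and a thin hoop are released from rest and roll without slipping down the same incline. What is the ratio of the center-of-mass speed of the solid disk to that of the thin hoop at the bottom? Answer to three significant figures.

Each satisfies Mgh = ½(1+k)Mv² with k = I/(MR²), so v ∝ 1/√(1+k).
For the solid disk k = 0.5; for the thin hoop k = 1.
v₁/v₂ = √((1+k₂)/(1+k₁)) = √(2/1.5) ≈ 1.15.

v_ratio ≈ 1.15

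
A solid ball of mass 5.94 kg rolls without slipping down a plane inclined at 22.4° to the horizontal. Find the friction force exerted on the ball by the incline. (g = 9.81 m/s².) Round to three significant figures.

f ≈ 6.34 N

With I = (2/5)MR², the ratio k = I/(MR²) is 0.4.
Newton's second law down the slope: Mg sinθ − f = Ma. The torque equation fR = Iα (with α = a/R) gives f = kMa.
Combining, a = g sinθ/(1+k) and f = kMa = kMg sinθ/(1+k).
f = 0.4 × 5.94 × 9.81 × sin22.4° / 1.4 ≈ 6.34 N.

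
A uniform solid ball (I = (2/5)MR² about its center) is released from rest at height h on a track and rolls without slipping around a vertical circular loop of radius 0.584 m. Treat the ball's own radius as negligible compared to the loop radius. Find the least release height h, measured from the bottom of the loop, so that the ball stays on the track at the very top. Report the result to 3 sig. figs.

The moment of inertia is (2/5)MR², giving k ≡ I/(MR²) = 0.4.
At the top of the loop, the minimum-contact condition is Mg = Mv_top²/r, so v_top² = gr.
With ω = v/R, the kinetic energy at speed v is ½(1+k)Mv² = (7/10)Mv².
Energy conservation from release (height h) to the top (height 2r): Mgh = Mg(2r) + (7/10)M·gr.
Thus h_min = 2r + (1+k)r/2 = r(2 + 1.4/2) = 0.584 × 2.7 ≈ 1.58 m.

h_min ≈ 1.58 m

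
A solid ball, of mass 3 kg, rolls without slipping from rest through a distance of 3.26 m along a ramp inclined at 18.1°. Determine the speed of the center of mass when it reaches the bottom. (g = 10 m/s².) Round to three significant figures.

v ≈ 3.80 m/s

With I = (2/5)MR², the ratio k = I/(MR²) is 0.4.
Rolling without slipping gives ω = v/R, so the total kinetic energy is ½Mv² + ½Iω² = ½(1+k)Mv² = (7/10)Mv².
The vertical drop is h = L sinθ = 3.26 × sin18.1° = 1.013 m.
Setting Mgh = (7/10)Mv² gives v = √(2gh/(1+k)) = √(2·10·1.013/1.4) ≈ 3.80 m/s.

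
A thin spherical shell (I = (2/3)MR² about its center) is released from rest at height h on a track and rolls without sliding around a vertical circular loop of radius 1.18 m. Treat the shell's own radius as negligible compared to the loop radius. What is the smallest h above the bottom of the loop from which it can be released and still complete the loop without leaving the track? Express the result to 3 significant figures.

h_min ≈ 3.34 m

The moment of inertia is (2/3)MR², giving k ≡ I/(MR²) = 2/3.
At the top of the loop, the minimum-contact condition is Mg = Mv_top²/r, so v_top² = gr.
With ω = v/R, the kinetic energy at speed v is ½(1+k)Mv² = (5/6)Mv².
Energy conservation from release (height h) to the top (height 2r): Mgh = Mg(2r) + (5/6)M·gr.
Thus h_min = 2r + (1+k)r/2 = r(2 + 1.667/2) = 1.18 × 2.833 ≈ 3.34 m.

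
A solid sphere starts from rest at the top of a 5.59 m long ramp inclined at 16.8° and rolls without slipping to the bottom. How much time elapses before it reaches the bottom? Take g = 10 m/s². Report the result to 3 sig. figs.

t ≈ 2.33 s

For this body I = (2/5)MR², i.e. k = I/(MR²) = 0.4.
Newton's second law down the slope: Mg sinθ − f = Ma. The torque equation fR = Iα (with α = a/R) gives f = kMa.
Hence a = g sinθ/(1+k) = 10×sin16.8°/1.4 = 2.065 m/s².
Starting from rest, L = ½at², so t = √(2L/a) = √(2×5.59/2.065) ≈ 2.33 s.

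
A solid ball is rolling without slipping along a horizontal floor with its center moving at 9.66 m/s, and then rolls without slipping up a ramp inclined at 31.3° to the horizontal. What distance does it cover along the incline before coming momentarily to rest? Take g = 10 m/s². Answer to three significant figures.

d ≈ 12.6 m

The moment of inertia is (2/5)MR², giving k ≡ I/(MR²) = 0.4.
The rolling condition ω = v/R makes the rotational term ½I(v/R)² = ½kMv², so KE_total = ½(1+k)Mv² = (7/10)Mv².
Setting this equal to Mgh gives the vertical rise h = (1+k)v₀²/(2g) = 1.4×9.66²/(2×10) = 6.532 m.
The distance along the slope is d = h/sinθ = 6.532/sin31.3° ≈ 12.6 m.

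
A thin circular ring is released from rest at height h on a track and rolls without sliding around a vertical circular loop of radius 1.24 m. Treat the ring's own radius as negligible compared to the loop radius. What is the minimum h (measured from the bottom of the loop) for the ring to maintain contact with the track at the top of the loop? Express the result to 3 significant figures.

With I = MR², the ratio k = I/(MR²) is 1.
At the top of the loop, the minimum-contact condition is Mg = Mv_top²/r, so v_top² = gr.
With ω = v/R, the kinetic energy at speed v is ½(1+k)Mv² = Mv².
Energy conservation from release (height h) to the top (height 2r): Mgh = Mg(2r) + M·gr.
Thus h_min = 2r + (1+k)r/2 = r(2 + 2/2) = 1.24 × 3 ≈ 3.72 m.

h_min ≈ 3.72 m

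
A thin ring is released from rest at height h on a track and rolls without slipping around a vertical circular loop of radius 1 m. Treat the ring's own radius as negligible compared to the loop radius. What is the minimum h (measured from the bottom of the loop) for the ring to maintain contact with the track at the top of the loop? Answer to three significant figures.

With I = MR², the ratio k = I/(MR²) is 1.
At the top, contact is just lost when gravity alone supplies the centripetal force: Mg = Mv_top²/r, i.e. v_top² = gr.
With ω = v/R, the kinetic energy at speed v is ½(1+k)Mv² = Mv².
Energy conservation from release (height h) to the top (height 2r): Mgh = Mg(2r) + M·gr.
Thus h_min = 2r + (1+k)r/2 = r(2 + 2/2) = 1 × 3 ≈ 3.00 m.

h_min ≈ 3.00 m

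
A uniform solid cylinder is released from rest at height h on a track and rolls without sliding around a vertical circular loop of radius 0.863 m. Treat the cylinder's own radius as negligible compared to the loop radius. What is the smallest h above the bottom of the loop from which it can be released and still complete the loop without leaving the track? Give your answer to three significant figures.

h_min ≈ 2.37 m

The moment of inertia is (1/2)MR², giving k ≡ I/(MR²) = 0.5.
At the top of the loop, the minimum-contact condition is Mg = Mv_top²/r, so v_top² = gr.
With ω = v/R, the kinetic energy at speed v is ½(1+k)Mv² = (3/4)Mv².
Energy conservation from release (height h) to the top (height 2r): Mgh = Mg(2r) + (3/4)M·gr.
Thus h_min = 2r + (1+k)r/2 = r(2 + 1.5/2) = 0.863 × 2.75 ≈ 2.37 m.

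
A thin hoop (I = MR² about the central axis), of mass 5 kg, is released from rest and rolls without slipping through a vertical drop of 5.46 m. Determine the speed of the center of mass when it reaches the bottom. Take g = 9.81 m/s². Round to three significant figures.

v ≈ 7.32 m/s

Here I = MR², so the shape factor k = I/(MR²) = 1.
Rolling without slipping gives ω = v/R, so the total kinetic energy is ½Mv² + ½Iω² = ½(1+k)Mv² = Mv².
Setting Mgh = Mv² gives v = √(2gh/(1+k)) = √(2·9.81·5.46/2) ≈ 7.32 m/s.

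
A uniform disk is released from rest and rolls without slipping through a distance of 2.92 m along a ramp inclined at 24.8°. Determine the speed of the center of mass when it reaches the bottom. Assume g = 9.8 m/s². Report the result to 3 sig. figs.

Here I = (1/2)MR², so the shape factor k = I/(MR²) = 0.5.
The rolling condition ω = v/R makes the rotational term ½I(v/R)² = ½kMv², so KE_total = ½(1+k)Mv² = (3/4)Mv².
The vertical drop is h = L sinθ = 2.92 × sin24.8° = 1.225 m.
Setting Mgh = (3/4)Mv² gives v = √(2gh/(1+k)) = √(2·9.8·1.225/1.5) ≈ 4.00 m/s.

v ≈ 4.00 m/s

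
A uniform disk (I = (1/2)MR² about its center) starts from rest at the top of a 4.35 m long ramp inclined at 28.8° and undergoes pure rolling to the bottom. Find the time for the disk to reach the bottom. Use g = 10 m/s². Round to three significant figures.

t ≈ 1.65 s

With I = (1/2)MR², the ratio k = I/(MR²) is 0.5.
Along the incline Mg sinθ − f = Ma, and torque about the center fR = Iα = kMR²(a/R) gives f = kMa.
Hence a = g sinθ/(1+k) = 10×sin28.8°/1.5 = 3.212 m/s².
With constant a from rest, t = √(2L/a) = √(2·4.35/3.212) ≈ 1.65 s.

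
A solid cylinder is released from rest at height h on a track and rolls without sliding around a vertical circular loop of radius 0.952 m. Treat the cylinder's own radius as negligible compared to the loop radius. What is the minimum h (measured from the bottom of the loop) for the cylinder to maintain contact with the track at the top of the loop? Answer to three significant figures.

h_min ≈ 2.62 m

For this body I = (1/2)MR², i.e. k = I/(MR²) = 0.5.
At the top, contact is just lost when gravity alone supplies the centripetal force: Mg = Mv_top²/r, i.e. v_top² = gr.
With ω = v/R, the kinetic energy at speed v is ½(1+k)Mv² = (3/4)Mv².
Energy conservation from release (height h) to the top (height 2r): Mgh = Mg(2r) + (3/4)M·gr.
Thus h_min = 2r + (1+k)r/2 = r(2 + 1.5/2) = 0.952 × 2.75 ≈ 2.62 m.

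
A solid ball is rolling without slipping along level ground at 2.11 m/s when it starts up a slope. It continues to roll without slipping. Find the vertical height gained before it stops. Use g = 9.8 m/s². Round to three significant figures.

h ≈ 0.318 m

For this body I = (2/5)MR², i.e. k = I/(MR²) = 0.4.
The rolling condition ω = v/R makes the rotational term ½I(v/R)² = ½kMv², so KE_total = ½(1+k)Mv² = (7/10)Mv².
All of this converts to potential energy at the highest point: (7/10)Mv₀² = Mgh.
Thus h = (1+k)v₀²/(2g) = 1.4 × 2.11² / (2 × 9.8) ≈ 0.318 m.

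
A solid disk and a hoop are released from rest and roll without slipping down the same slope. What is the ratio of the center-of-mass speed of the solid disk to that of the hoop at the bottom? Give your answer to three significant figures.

v_ratio ≈ 1.15

Each satisfies Mgh = ½(1+k)Mv² with k = I/(MR²), so v ∝ 1/√(1+k).
For the solid disk k = 0.5; for the hoop k = 1.
v₁/v₂ = √((1+k₂)/(1+k₁)) = √(2/1.5) ≈ 1.15.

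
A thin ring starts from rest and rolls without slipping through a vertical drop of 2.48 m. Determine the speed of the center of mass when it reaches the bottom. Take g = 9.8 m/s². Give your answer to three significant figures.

v ≈ 4.93 m/s

For this body I = MR², i.e. k = I/(MR²) = 1.
Since it rolls without slipping, ω = v/R and KE = ½Mv² + ½Iω² = ½(1+k)Mv² = Mv².
Setting Mgh = Mv² gives v = √(2gh/(1+k)) = √(2·9.8·2.48/2) ≈ 4.93 m/s.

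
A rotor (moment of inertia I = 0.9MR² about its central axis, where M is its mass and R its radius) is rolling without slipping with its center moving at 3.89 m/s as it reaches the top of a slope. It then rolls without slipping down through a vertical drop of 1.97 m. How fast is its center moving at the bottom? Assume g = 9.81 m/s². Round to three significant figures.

v ≈ 5.96 m/s

Here I = 0.9MR², so the shape factor k = I/(MR²) = 0.9.
Pure rolling means v = ωR; then KE = ½Mv² + ½I(v/R)² = ½(1+k)Mv² = (19/20)Mv².
Conserving energy between top and bottom: (19/20)Mv² = (19/20)Mv₀² + Mgh, hence v² = v₀² + 2gh/(1+k).
v = √(3.89² + 2×9.81×1.97/1.9) = √35.47 ≈ 5.96 m/s.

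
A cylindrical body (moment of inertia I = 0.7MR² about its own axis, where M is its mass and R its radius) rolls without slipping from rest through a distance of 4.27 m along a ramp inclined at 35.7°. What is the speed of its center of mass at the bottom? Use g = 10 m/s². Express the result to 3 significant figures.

Here I = 0.7MR², so the shape factor k = I/(MR²) = 0.7.
Pure rolling means v = ωR; then KE = ½Mv² + ½I(v/R)² = ½(1+k)Mv² = (17/20)Mv².
The vertical drop is h = L sinθ = 4.27 × sin35.7° = 2.492 m.
Energy conservation: Mgh = (17/20)Mv², so v = √(2gh/(1+k)) = √(2 × 10 × 2.492 / 1.7) ≈ 5.41 m/s.

v ≈ 5.41 m/s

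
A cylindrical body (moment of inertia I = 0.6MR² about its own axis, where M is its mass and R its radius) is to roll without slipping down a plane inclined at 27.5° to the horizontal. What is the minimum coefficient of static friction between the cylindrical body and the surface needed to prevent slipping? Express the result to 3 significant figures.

μ_min ≈ 0.195

Here I = 0.6MR², so the shape factor k = I/(MR²) = 0.6.
Newton's second law down the slope: Mg sinθ − f = Ma. The torque equation fR = Iα (with α = a/R) gives f = kMa.
These give a = g sinθ/(1+k) and the required friction f = kMg sinθ/(1+k).
The normal force is N = Mg cosθ, so μ_min = f/N = k tanθ/(1+k).
μ_min = 0.6 × tan27.5° / 1.6 ≈ 0.195.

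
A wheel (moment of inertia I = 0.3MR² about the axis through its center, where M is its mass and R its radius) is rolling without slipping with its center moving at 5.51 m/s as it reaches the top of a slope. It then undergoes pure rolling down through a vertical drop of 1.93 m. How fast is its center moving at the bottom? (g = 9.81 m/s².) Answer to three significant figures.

v ≈ 7.71 m/s

With I = 0.3MR², the ratio k = I/(MR²) is 0.3.
The rolling condition ω = v/R makes the rotational term ½I(v/R)² = ½kMv², so KE_total = ½(1+k)Mv² = (13/20)Mv².
Conserving energy between top and bottom: (13/20)Mv² = (13/20)Mv₀² + Mgh, hence v² = v₀² + 2gh/(1+k).
v = √(5.51² + 2×9.81×1.93/1.3) = √59.49 ≈ 7.71 m/s.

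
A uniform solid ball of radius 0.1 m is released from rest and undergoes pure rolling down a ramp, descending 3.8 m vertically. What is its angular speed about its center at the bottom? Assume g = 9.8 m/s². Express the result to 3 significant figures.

With I = (2/5)MR², the ratio k = I/(MR²) is 0.4.
Pure rolling means v = ωR; then KE = ½Mv² + ½I(v/R)² = ½(1+k)Mv² = (7/10)Mv².
Energy conservation Mgh = ½(1+k)Mv² gives v = √(2gh/(1+k)) = √(2 × 9.8 × 3.8 / 1.4) = 7.294 m/s.
The angular speed follows from ω = v/R = 7.294/0.1 ≈ 72.9 rad/s.

ω ≈ 72.9 rad/s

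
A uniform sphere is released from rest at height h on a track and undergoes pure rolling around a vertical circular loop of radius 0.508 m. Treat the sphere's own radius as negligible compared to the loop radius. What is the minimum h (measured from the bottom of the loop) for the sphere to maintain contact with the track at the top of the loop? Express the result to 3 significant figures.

With I = (2/5)MR², the ratio k = I/(MR²) is 0.4.
At the top, contact is just lost when gravity alone supplies the centripetal force: Mg = Mv_top²/r, i.e. v_top² = gr.
With ω = v/R, the kinetic energy at speed v is ½(1+k)Mv² = (7/10)Mv².
Energy conservation from release (height h) to the top (height 2r): Mgh = Mg(2r) + (7/10)M·gr.
Thus h_min = 2r + (1+k)r/2 = r(2 + 1.4/2) = 0.508 × 2.7 ≈ 1.37 m.

h_min ≈ 1.37 m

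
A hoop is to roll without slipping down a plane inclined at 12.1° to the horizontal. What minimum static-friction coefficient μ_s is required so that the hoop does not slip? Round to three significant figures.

Here I = MR², so the shape factor k = I/(MR²) = 1.
Along the incline Mg sinθ − f = Ma, and torque about the center fR = Iα = kMR²(a/R) gives f = kMa.
These give a = g sinθ/(1+k) and the required friction f = kMg sinθ/(1+k).
With N = Mg cosθ, the no-slip condition f ≤ μN gives μ_min = f/N = k tanθ/(1+k).
μ_min = 1 × tan12.1° / 2 ≈ 0.107.

μ_min ≈ 0.107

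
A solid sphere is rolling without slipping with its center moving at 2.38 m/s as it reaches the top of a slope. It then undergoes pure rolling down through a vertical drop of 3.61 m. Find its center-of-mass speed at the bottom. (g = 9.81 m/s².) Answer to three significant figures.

With I = (2/5)MR², the ratio k = I/(MR²) is 0.4.
The rolling condition ω = v/R makes the rotational term ½I(v/R)² = ½kMv², so KE_total = ½(1+k)Mv² = (7/10)Mv².
Conserving energy between top and bottom: (7/10)Mv² = (7/10)Mv₀² + Mgh, hence v² = v₀² + 2gh/(1+k).
v = √(2.38² + 2×9.81×3.61/1.4) = √56.26 ≈ 7.50 m/s.

v ≈ 7.50 m/s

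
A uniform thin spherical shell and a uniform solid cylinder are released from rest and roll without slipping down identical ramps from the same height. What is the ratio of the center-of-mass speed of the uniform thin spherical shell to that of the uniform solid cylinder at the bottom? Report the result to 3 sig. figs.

v_ratio ≈ 0.949

Each satisfies Mgh = ½(1+k)Mv² with k = I/(MR²), so v ∝ 1/√(1+k).
For the uniform thin spherical shell k = 2/3; for the uniform solid cylinder k = 0.5.
v₁/v₂ = √((1+k₂)/(1+k₁)) = √(1.5/1.667) ≈ 0.949.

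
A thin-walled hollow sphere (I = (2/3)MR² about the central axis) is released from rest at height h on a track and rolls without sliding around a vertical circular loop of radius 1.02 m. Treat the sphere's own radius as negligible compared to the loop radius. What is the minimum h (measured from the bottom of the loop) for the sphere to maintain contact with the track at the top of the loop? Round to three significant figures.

For this body I = (2/3)MR², i.e. k = I/(MR²) = 2/3.
At the top of the loop, the minimum-contact condition is Mg = Mv_top²/r, so v_top² = gr.
With ω = v/R, the kinetic energy at speed v is ½(1+k)Mv² = (5/6)Mv².
Energy conservation from release (height h) to the top (height 2r): Mgh = Mg(2r) + (5/6)M·gr.
Thus h_min = 2r + (1+k)r/2 = r(2 + 1.667/2) = 1.02 × 2.833 ≈ 2.89 m.

h_min ≈ 2.89 m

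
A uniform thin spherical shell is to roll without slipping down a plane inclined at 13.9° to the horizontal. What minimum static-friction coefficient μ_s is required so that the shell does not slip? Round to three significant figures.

μ_min ≈ 0.0990

With I = (2/3)MR², the ratio k = I/(MR²) is 2/3.
Newton's second law down the slope: Mg sinθ − f = Ma. The torque equation fR = Iα (with α = a/R) gives f = kMa.
These give a = g sinθ/(1+k) and the required friction f = kMg sinθ/(1+k).
The normal force is N = Mg cosθ, so μ_min = f/N = k tanθ/(1+k).
μ_min = (2/3) × tan13.9° / 1.667 ≈ 0.0990.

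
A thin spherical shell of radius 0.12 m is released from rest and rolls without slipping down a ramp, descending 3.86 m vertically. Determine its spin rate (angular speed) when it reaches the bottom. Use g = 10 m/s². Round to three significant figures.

ω ≈ 56.7 rad/s

Here I = (2/3)MR², so the shape factor k = I/(MR²) = 2/3.
Since it rolls without slipping, ω = v/R and KE = ½Mv² + ½Iω² = ½(1+k)Mv² = (5/6)Mv².
Energy conservation Mgh = ½(1+k)Mv² gives v = √(2gh/(1+k)) = √(2 × 10 × 3.86 / 1.667) = 6.806 m/s.
The angular speed follows from ω = v/R = 6.806/0.12 ≈ 56.7 rad/s.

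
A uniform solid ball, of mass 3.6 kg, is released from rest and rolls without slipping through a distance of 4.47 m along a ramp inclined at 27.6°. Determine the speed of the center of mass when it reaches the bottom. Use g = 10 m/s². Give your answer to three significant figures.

Here I = (2/5)MR², so the shape factor k = I/(MR²) = 0.4.
Rolling without slipping gives ω = v/R, so the total kinetic energy is ½Mv² + ½Iω² = ½(1+k)Mv² = (7/10)Mv².
The vertical drop is h = L sinθ = 4.47 × sin27.6° = 2.071 m.
Energy conservation: Mgh = (7/10)Mv², so v = √(2gh/(1+k)) = √(2 × 10 × 2.071 / 1.4) ≈ 5.44 m/s.

v ≈ 5.44 m/s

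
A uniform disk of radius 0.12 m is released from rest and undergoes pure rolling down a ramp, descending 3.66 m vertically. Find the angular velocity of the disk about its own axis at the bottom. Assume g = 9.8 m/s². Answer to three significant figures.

ω ≈ 57.6 rad/s

For this body I = (1/2)MR², i.e. k = I/(MR²) = 0.5.
The rolling condition ω = v/R makes the rotational term ½I(v/R)² = ½kMv², so KE_total = ½(1+k)Mv² = (3/4)Mv².
Energy conservation Mgh = ½(1+k)Mv² gives v = √(2gh/(1+k)) = √(2 × 9.8 × 3.66 / 1.5) = 6.915 m/s.
Then ω = v/R = 6.915 / 0.12 ≈ 57.6 rad/s.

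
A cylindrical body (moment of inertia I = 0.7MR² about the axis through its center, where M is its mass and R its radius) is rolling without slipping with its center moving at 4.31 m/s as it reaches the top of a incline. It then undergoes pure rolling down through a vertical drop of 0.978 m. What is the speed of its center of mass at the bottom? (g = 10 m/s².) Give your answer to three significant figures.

v ≈ 5.48 m/s

Here I = 0.7MR², so the shape factor k = I/(MR²) = 0.7.
Since it rolls without slipping, ω = v/R and KE = ½Mv² + ½Iω² = ½(1+k)Mv² = (17/20)Mv².
Energy conservation: (17/20)Mv₀² + Mgh = (17/20)Mv², so v² = v₀² + 2gh/(1+k).
v = √(4.31² + 2×10×0.978/1.7) = √30.08 ≈ 5.48 m/s.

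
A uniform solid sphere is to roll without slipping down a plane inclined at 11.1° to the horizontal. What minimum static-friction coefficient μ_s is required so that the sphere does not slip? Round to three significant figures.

μ_min ≈ 0.0561

The moment of inertia is (2/5)MR², giving k ≡ I/(MR²) = 0.4.
Translational: Mg sinθ − f = Ma. Rotational about the CM: fR = Iα = kMRa, so f = kMa.
These give a = g sinθ/(1+k) and the required friction f = kMg sinθ/(1+k).
The normal force is N = Mg cosθ, so μ_min = f/N = k tanθ/(1+k).
μ_min = 0.4 × tan11.1° / 1.4 ≈ 0.0561.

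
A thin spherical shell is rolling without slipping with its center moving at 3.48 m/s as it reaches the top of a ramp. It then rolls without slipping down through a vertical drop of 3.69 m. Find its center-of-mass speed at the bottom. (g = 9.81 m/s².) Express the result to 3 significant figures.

With I = (2/3)MR², the ratio k = I/(MR²) is 2/3.
Rolling without slipping gives ω = v/R, so the total kinetic energy is ½Mv² + ½Iω² = ½(1+k)Mv² = (5/6)Mv².
Energy conservation: (5/6)Mv₀² + Mgh = (5/6)Mv², so v² = v₀² + 2gh/(1+k).
v = √(3.48² + 2×9.81×3.69/1.667) = √55.55 ≈ 7.45 m/s.

v ≈ 7.45 m/s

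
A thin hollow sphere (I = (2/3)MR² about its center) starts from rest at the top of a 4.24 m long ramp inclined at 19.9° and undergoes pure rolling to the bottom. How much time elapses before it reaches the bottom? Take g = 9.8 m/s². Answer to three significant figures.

t ≈ 2.06 s

For this body I = (2/3)MR², i.e. k = I/(MR²) = 2/3.
Translational: Mg sinθ − f = Ma. Rotational about the CM: fR = Iα = kMRa, so f = kMa.
Hence a = g sinθ/(1+k) = 9.8×sin19.9°/1.667 = 2.001 m/s².
With constant a from rest, t = √(2L/a) = √(2·4.24/2.001) ≈ 2.06 s.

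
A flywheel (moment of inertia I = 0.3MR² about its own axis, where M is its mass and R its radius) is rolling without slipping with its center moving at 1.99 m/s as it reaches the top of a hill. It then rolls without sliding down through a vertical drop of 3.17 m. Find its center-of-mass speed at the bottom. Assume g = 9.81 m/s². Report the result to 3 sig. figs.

v ≈ 7.20 m/s

Here I = 0.3MR², so the shape factor k = I/(MR²) = 0.3.
Rolling without slipping gives ω = v/R, so the total kinetic energy is ½Mv² + ½Iω² = ½(1+k)Mv² = (13/20)Mv².
Conserving energy between top and bottom: (13/20)Mv² = (13/20)Mv₀² + Mgh, hence v² = v₀² + 2gh/(1+k).
v = √(1.99² + 2×9.81×3.17/1.3) = √51.8 ≈ 7.20 m/s.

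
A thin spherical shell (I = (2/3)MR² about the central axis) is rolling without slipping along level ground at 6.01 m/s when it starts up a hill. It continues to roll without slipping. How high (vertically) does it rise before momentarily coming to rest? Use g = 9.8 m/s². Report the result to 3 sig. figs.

h ≈ 3.07 m

The moment of inertia is (2/3)MR², giving k ≡ I/(MR²) = 2/3.
Pure rolling means v = ωR; then KE = ½Mv² + ½I(v/R)² = ½(1+k)Mv² = (5/6)Mv².
All of this converts to potential energy at the highest point: (5/6)Mv₀² = Mgh.
Thus h = (1+k)v₀²/(2g) = 1.667 × 6.01² / (2 × 9.8) ≈ 3.07 m.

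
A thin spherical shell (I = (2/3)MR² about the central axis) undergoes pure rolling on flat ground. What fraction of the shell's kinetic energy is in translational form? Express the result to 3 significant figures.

Here I = (2/3)MR², so the shape factor k = I/(MR²) = 2/3.
With ω = v/R, KE_trans = ½Mv² and KE_rot = ½Iω² = ½kMv², so KE_total = ½(1+k)Mv².
The translational fraction is therefore 1/(1+k) = 1/1.667 ≈ 0.600.

fraction ≈ 0.600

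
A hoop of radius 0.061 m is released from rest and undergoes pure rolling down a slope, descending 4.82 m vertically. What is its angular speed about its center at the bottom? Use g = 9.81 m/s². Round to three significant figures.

The moment of inertia is MR², giving k ≡ I/(MR²) = 1.
Since it rolls without slipping, ω = v/R and KE = ½Mv² + ½Iω² = ½(1+k)Mv² = Mv².
Energy conservation Mgh = ½(1+k)Mv² gives v = √(2gh/(1+k)) = √(2 × 9.81 × 4.82 / 2) = 6.876 m/s.
The angular speed follows from ω = v/R = 6.876/0.061 ≈ 113 rad/s.

ω ≈ 113 rad/s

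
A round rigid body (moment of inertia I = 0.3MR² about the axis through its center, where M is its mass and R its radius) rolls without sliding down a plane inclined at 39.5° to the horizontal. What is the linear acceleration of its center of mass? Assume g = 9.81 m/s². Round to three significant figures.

Here I = 0.3MR², so the shape factor k = I/(MR²) = 0.3.
Translational: Mg sinθ − f = Ma. Rotational about the CM: fR = Iα = kMRa, so f = kMa.
Eliminating f: Mg sinθ = (1+k)Ma, so a = g sinθ/(1+k) = 9.81 × sin39.5° / 1.3 ≈ 4.80 m/s².

a ≈ 4.80 m/s²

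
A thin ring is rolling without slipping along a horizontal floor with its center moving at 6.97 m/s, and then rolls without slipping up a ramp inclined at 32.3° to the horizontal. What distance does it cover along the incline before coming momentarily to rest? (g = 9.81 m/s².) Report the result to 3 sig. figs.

Here I = MR², so the shape factor k = I/(MR²) = 1.
Pure rolling means v = ωR; then KE = ½Mv² + ½I(v/R)² = ½(1+k)Mv² = Mv².
Setting this equal to Mgh gives the vertical rise h = (1+k)v₀²/(2g) = 2×6.97²/(2×9.81) = 4.952 m.
The distance along the slope is d = h/sinθ = 4.952/sin32.3° ≈ 9.27 m.

d ≈ 9.27 m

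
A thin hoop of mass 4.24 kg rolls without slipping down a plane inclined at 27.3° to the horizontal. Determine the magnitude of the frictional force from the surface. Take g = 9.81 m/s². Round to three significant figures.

Here I = MR², so the shape factor k = I/(MR²) = 1.
Translational: Mg sinθ − f = Ma. Rotational about the CM: fR = Iα = kMRa, so f = kMa.
Combining, a = g sinθ/(1+k) and f = kMa = kMg sinθ/(1+k).
f = 1 × 4.24 × 9.81 × sin27.3° / 2 ≈ 9.54 N.

f ≈ 9.54 N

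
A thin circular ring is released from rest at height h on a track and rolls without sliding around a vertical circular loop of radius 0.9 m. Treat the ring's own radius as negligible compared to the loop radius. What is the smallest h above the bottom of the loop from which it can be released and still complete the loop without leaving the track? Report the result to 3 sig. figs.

h_min ≈ 2.70 m

Here I = MR², so the shape factor k = I/(MR²) = 1.
At the top of the loop, the minimum-contact condition is Mg = Mv_top²/r, so v_top² = gr.
With ω = v/R, the kinetic energy at speed v is ½(1+k)Mv² = Mv².
Energy conservation from release (height h) to the top (height 2r): Mgh = Mg(2r) + M·gr.
Thus h_min = 2r + (1+k)r/2 = r(2 + 2/2) = 0.9 × 3 ≈ 2.70 m.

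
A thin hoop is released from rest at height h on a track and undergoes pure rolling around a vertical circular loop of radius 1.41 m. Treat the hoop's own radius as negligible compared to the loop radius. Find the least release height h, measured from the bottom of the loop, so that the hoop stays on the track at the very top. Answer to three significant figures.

For this body I = MR², i.e. k = I/(MR²) = 1.
At the top of the loop, the minimum-contact condition is Mg = Mv_top²/r, so v_top² = gr.
With ω = v/R, the kinetic energy at speed v is ½(1+k)Mv² = Mv².
Energy conservation from release (height h) to the top (height 2r): Mgh = Mg(2r) + M·gr.
Thus h_min = 2r + (1+k)r/2 = r(2 + 2/2) = 1.41 × 3 ≈ 4.23 m.

h_min ≈ 4.23 m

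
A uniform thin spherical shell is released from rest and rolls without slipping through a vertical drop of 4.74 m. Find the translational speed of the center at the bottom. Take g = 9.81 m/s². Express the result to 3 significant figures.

v ≈ 7.47 m/s

Here I = (2/3)MR², so the shape factor k = I/(MR²) = 2/3.
Rolling without slipping gives ω = v/R, so the total kinetic energy is ½Mv² + ½Iω² = ½(1+k)Mv² = (5/6)Mv².
Energy conservation: Mgh = (5/6)Mv², so v = √(2gh/(1+k)) = √(2 × 9.81 × 4.74 / 1.667) ≈ 7.47 m/s.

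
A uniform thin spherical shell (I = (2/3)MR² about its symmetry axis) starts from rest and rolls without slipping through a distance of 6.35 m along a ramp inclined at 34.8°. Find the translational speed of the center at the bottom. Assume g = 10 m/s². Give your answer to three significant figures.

v ≈ 6.59 m/s

For this body I = (2/3)MR², i.e. k = I/(MR²) = 2/3.
Pure rolling means v = ωR; then KE = ½Mv² + ½I(v/R)² = ½(1+k)Mv² = (5/6)Mv².
The vertical drop is h = L sinθ = 6.35 × sin34.8° = 3.624 m.
Energy conservation: Mgh = (5/6)Mv², so v = √(2gh/(1+k)) = √(2 × 10 × 3.624 / 1.667) ≈ 6.59 m/s.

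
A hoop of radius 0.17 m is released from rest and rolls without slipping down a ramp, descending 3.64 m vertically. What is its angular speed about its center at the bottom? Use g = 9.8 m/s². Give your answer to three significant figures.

ω ≈ 35.1 rad/s

With I = MR², the ratio k = I/(MR²) is 1.
Rolling without slipping gives ω = v/R, so the total kinetic energy is ½Mv² + ½Iω² = ½(1+k)Mv² = Mv².
Energy conservation Mgh = ½(1+k)Mv² gives v = √(2gh/(1+k)) = √(2 × 9.8 × 3.64 / 2) = 5.973 m/s.
The angular speed follows from ω = v/R = 5.973/0.17 ≈ 35.1 rad/s.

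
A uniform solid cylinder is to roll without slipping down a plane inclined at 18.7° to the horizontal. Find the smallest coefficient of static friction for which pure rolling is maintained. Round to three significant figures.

μ_min ≈ 0.113

Here I = (1/2)MR², so the shape factor k = I/(MR²) = 0.5.
Along the incline Mg sinθ − f = Ma, and torque about the center fR = Iα = kMR²(a/R) gives f = kMa.
These give a = g sinθ/(1+k) and the required friction f = kMg sinθ/(1+k).
With N = Mg cosθ, the no-slip condition f ≤ μN gives μ_min = f/N = k tanθ/(1+k).
μ_min = 0.5 × tan18.7° / 1.5 ≈ 0.113.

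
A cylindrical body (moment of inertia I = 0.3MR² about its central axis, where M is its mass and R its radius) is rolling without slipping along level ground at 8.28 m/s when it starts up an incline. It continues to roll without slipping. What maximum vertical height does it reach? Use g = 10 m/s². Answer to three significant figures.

h ≈ 4.46 m

With I = 0.3MR², the ratio k = I/(MR²) is 0.3.
Rolling without slipping gives ω = v/R, so the total kinetic energy is ½Mv² + ½Iω² = ½(1+k)Mv² = (13/20)Mv².
At the top the kinetic energy is zero, so (13/20)Mv₀² = Mgh.
Thus h = (1+k)v₀²/(2g) = 1.3 × 8.28² / (2 × 10) ≈ 4.46 m.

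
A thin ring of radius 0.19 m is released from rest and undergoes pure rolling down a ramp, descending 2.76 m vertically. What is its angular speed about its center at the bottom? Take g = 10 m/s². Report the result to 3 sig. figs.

Here I = MR², so the shape factor k = I/(MR²) = 1.
The rolling condition ω = v/R makes the rotational term ½I(v/R)² = ½kMv², so KE_total = ½(1+k)Mv² = Mv².
Energy conservation Mgh = ½(1+k)Mv² gives v = √(2gh/(1+k)) = √(2 × 10 × 2.76 / 2) = 5.254 m/s.
The angular speed follows from ω = v/R = 5.254/0.19 ≈ 27.7 rad/s.

ω ≈ 27.7 rad/s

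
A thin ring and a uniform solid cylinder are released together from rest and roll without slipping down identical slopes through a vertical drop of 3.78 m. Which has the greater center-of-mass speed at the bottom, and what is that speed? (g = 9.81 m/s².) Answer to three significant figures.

the uniform solid cylinder, at v ≈ 7.03 m/s

For rolling without slipping, Mgh = ½(1+k)Mv² where k = I/(MR²), so v = √(2gh/(1+k)).
Thin ring: k = 1, giving v = √(2×9.81×3.78/2) = 6.089 m/s.
Uniform solid cylinder: k = 0.5, giving v = √(2×9.81×3.78/1.5) = 7.032 m/s.
The smaller k wins: the uniform solid cylinder, at ≈ 7.03 m/s.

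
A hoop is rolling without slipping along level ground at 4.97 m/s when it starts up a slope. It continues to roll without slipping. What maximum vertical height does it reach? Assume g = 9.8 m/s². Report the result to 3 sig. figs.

h ≈ 2.52 m

The moment of inertia is MR², giving k ≡ I/(MR²) = 1.
Rolling without slipping gives ω = v/R, so the total kinetic energy is ½Mv² + ½Iω² = ½(1+k)Mv² = Mv².
At the top the kinetic energy is zero, so Mv₀² = Mgh.
Thus h = (1+k)v₀²/(2g) = 2 × 4.97² / (2 × 9.8) ≈ 2.52 m.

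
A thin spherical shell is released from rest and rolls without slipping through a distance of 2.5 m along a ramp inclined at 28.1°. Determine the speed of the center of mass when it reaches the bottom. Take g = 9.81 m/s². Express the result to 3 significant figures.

For this body I = (2/3)MR², i.e. k = I/(MR²) = 2/3.
Since it rolls without slipping, ω = v/R and KE = ½Mv² + ½Iω² = ½(1+k)Mv² = (5/6)Mv².
The vertical drop is h = L sinθ = 2.5 × sin28.1° = 1.178 m.
Energy conservation: Mgh = (5/6)Mv², so v = √(2gh/(1+k)) = √(2 × 9.81 × 1.178 / 1.667) ≈ 3.72 m/s.

v ≈ 3.72 m/s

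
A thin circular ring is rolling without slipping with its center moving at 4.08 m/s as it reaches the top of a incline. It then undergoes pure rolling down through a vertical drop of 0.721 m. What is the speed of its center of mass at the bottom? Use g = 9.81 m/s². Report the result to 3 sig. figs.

v ≈ 4.87 m/s

Here I = MR², so the shape factor k = I/(MR²) = 1.
The rolling condition ω = v/R makes the rotational term ½I(v/R)² = ½kMv², so KE_total = ½(1+k)Mv² = Mv².
Conserving energy between top and bottom: Mv² = Mv₀² + Mgh, hence v² = v₀² + 2gh/(1+k).
v = √(4.08² + 2×9.81×0.721/2) = √23.72 ≈ 4.87 m/s.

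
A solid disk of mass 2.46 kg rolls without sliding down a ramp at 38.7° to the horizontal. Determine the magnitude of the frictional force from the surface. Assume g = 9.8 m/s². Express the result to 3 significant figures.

f ≈ 5.02 N

The moment of inertia is (1/2)MR², giving k ≡ I/(MR²) = 0.5.
Newton's second law down the slope: Mg sinθ − f = Ma. The torque equation fR = Iα (with α = a/R) gives f = kMa.
Combining, a = g sinθ/(1+k) and f = kMa = kMg sinθ/(1+k).
f = 0.5 × 2.46 × 9.8 × sin38.7° / 1.5 ≈ 5.02 N.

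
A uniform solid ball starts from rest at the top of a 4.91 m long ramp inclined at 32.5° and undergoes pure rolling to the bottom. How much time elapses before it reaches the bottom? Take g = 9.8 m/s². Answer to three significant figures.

t ≈ 1.62 s

The moment of inertia is (2/5)MR², giving k ≡ I/(MR²) = 0.4.
Newton's second law down the slope: Mg sinθ − f = Ma. The torque equation fR = Iα (with α = a/R) gives f = kMa.
Hence a = g sinθ/(1+k) = 9.8×sin32.5°/1.4 = 3.761 m/s².
Starting from rest, L = ½at², so t = √(2L/a) = √(2×4.91/3.761) ≈ 1.62 s.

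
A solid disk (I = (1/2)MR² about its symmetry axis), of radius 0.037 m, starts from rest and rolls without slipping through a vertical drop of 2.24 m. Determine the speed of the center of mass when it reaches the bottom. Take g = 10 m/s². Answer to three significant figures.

v ≈ 5.47 m/s

The moment of inertia is (1/2)MR², giving k ≡ I/(MR²) = 0.5.
The rolling condition ω = v/R makes the rotational term ½I(v/R)² = ½kMv², so KE_total = ½(1+k)Mv² = (3/4)Mv².
Energy conservation: Mgh = (3/4)Mv², so v = √(2gh/(1+k)) = √(2 × 10 × 2.24 / 1.5) ≈ 5.47 m/s.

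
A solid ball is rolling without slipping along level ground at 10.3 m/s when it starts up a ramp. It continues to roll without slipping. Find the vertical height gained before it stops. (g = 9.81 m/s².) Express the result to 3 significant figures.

For this body I = (2/5)MR², i.e. k = I/(MR²) = 0.4.
Since it rolls without slipping, ω = v/R and KE = ½Mv² + ½Iω² = ½(1+k)Mv² = (7/10)Mv².
All of this converts to potential energy at the highest point: (7/10)Mv₀² = Mgh.
Thus h = (1+k)v₀²/(2g) = 1.4 × 10.3² / (2 × 9.81) ≈ 7.57 m.

h ≈ 7.57 m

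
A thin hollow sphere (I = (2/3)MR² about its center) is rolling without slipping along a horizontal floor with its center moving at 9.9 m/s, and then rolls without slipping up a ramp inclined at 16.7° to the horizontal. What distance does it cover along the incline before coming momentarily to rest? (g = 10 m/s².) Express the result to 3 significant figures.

d ≈ 28.4 m

The moment of inertia is (2/3)MR², giving k ≡ I/(MR²) = 2/3.
The rolling condition ω = v/R makes the rotational term ½I(v/R)² = ½kMv², so KE_total = ½(1+k)Mv² = (5/6)Mv².
Setting this equal to Mgh gives the vertical rise h = (1+k)v₀²/(2g) = 1.667×9.9²/(2×10) = 8.168 m.
Along the incline, d = h/sinθ = 8.168/sin16.7° ≈ 28.4 m.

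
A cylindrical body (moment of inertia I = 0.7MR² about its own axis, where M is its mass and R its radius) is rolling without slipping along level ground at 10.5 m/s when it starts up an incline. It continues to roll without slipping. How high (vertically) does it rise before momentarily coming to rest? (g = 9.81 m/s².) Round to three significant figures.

For this body I = 0.7MR², i.e. k = I/(MR²) = 0.7.
Pure rolling means v = ωR; then KE = ½Mv² + ½I(v/R)² = ½(1+k)Mv² = (17/20)Mv².
At the top the kinetic energy is zero, so (17/20)Mv₀² = Mgh.
Thus h = (1+k)v₀²/(2g) = 1.7 × 10.5² / (2 × 9.81) ≈ 9.55 m.

h ≈ 9.55 m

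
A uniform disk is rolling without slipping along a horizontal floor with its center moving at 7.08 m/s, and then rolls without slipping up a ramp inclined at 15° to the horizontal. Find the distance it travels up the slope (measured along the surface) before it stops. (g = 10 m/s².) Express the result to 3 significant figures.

The moment of inertia is (1/2)MR², giving k ≡ I/(MR²) = 0.5.
Since it rolls without slipping, ω = v/R and KE = ½Mv² + ½Iω² = ½(1+k)Mv² = (3/4)Mv².
Setting this equal to Mgh gives the vertical rise h = (1+k)v₀²/(2g) = 1.5×7.08²/(2×10) = 3.759 m.
Along the incline, d = h/sinθ = 3.759/sin15° ≈ 14.5 m.

d ≈ 14.5 m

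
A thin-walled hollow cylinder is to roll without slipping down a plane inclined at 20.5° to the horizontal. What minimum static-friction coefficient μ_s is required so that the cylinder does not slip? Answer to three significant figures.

The moment of inertia is MR², giving k ≡ I/(MR²) = 1.
Along the incline Mg sinθ − f = Ma, and torque about the center fR = Iα = kMR²(a/R) gives f = kMa.
These give a = g sinθ/(1+k) and the required friction f = kMg sinθ/(1+k).
With N = Mg cosθ, the no-slip condition f ≤ μN gives μ_min = f/N = k tanθ/(1+k).
μ_min = 1 × tan20.5° / 2 ≈ 0.187.

μ_min ≈ 0.187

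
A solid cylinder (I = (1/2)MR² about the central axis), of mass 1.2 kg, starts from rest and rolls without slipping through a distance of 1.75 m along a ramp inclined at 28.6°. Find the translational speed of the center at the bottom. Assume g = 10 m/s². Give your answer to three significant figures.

Here I = (1/2)MR², so the shape factor k = I/(MR²) = 0.5.
The rolling condition ω = v/R makes the rotational term ½I(v/R)² = ½kMv², so KE_total = ½(1+k)Mv² = (3/4)Mv².
The vertical drop is h = L sinθ = 1.75 × sin28.6° = 0.8377 m.
Energy conservation: Mgh = (3/4)Mv², so v = √(2gh/(1+k)) = √(2 × 10 × 0.8377 / 1.5) ≈ 3.34 m/s.

v ≈ 3.34 m/s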